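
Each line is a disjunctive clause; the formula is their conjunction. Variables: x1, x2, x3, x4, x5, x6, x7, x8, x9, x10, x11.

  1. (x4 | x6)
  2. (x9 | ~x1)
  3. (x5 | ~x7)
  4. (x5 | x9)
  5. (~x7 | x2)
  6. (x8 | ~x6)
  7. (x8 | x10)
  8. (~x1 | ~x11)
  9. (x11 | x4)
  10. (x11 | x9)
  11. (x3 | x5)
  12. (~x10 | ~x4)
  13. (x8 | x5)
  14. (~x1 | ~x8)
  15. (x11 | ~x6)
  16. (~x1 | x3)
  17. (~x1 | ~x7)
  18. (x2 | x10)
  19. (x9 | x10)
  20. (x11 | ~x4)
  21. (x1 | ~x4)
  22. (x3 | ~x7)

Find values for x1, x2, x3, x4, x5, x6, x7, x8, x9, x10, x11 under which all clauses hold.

x1=0  x2=1  x3=0  x4=0  x5=1  x6=1  x7=0  x8=1  x9=1  x10=0  x11=1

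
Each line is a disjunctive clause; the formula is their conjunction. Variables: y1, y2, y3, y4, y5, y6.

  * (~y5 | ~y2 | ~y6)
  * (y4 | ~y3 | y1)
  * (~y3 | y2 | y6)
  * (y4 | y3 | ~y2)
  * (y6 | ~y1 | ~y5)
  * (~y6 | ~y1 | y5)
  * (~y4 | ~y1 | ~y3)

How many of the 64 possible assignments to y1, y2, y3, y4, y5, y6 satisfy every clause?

Split on y1, then y3.
  y1=1, y3=1: remaining (y2,y4,y5,y6) ∈ {(0,0,1,1); (1,0,0,0)} — 2.
  y1=1, y3=0: 5 of the 16 assignments to (y2,y4,y5,y6) work.
  y1=0, y3=1: 5 of the 16 assignments to (y2,y4,y5,y6) work.
  y1=0, y3=0: 11 of the 16 assignments to (y2,y4,y5,y6) work.
Total: 2 + 5 + 5 + 11 = 23.

23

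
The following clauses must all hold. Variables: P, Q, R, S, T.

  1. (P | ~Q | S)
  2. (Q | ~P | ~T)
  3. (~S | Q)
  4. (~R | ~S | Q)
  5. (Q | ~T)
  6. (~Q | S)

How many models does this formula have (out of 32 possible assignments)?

12

Case analysis on Q and S:
  Q=T, S=T: P, R, T free → 2^3 = 8.
  Q=T, S=F: a clause becomes empty — 0.
  Q=F, S=T: a clause becomes empty — 0.
  Q=F, S=F: remaining (P,R,T) ∈ {(F,F,F); (F,T,F); (T,F,F); (T,T,F)} — 4.
Total: 8 + 0 + 0 + 4 = 12.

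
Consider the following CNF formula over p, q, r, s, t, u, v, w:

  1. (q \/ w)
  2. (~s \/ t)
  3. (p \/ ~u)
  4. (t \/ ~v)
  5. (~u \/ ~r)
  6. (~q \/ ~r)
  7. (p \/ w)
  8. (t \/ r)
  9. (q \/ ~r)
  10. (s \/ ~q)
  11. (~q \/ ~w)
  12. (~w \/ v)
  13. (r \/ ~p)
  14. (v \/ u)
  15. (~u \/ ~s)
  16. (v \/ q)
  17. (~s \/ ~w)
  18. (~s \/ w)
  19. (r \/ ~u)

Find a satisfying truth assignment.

p=F  q=F  r=F  s=F  t=T  u=F  v=T  w=T

Pure literal: t appears only positively; assign t = True.
Try p = False.
  then u is forced to False.
  then w is forced to True.
  then q is forced to False.
  then r is forced to False.
  then v is forced to True.
  then s is forced to False.
Check each clause:
  1. (w \/ q) — w is true.
  2. (~s \/ t) — ~s is true.
  3. (p \/ ~u) — ~u is true.
  4. (t \/ ~v) — t is true.
  5. (~r \/ ~u) — ~u is true.
  6. (~r \/ ~q) — ~r is true.
  7. (p \/ w) — w is true.
  8. (t \/ r) — t is true.
  9. (q \/ ~r) — ~r is true.
  10. (s \/ ~q) — ~q is true.
  11. (~w \/ ~q) — ~q is true.
  12. (v \/ ~w) — v is true.
  13. (~p \/ r) — ~p is true.
  14. (v \/ u) — v is true.
  15. (~s \/ ~u) — ~u is true.
  16. (v \/ q) — v is true.
  17. (~w \/ ~s) — ~s is true.
  18. (w \/ ~s) — w is true.
  19. (r \/ ~u) — ~u is true.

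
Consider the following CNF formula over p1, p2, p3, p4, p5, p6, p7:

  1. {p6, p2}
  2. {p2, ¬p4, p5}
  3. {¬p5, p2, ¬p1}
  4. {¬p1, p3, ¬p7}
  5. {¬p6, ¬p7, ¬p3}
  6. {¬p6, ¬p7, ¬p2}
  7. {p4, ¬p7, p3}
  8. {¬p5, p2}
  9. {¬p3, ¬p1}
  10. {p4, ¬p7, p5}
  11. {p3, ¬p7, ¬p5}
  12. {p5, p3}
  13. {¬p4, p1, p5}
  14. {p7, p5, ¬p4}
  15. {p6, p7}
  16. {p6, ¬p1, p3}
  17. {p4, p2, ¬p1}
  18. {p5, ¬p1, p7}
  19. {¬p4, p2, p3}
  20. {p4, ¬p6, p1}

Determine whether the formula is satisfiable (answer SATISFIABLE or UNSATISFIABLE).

SATISFIABLE

Try p1 = False.
Set p2 = True and propagate.
Branch on p3: take p3 = True.
The remaining clauses are satisfied by p4 = True, p5 = True, p6 = False, p7 = True.
Every clause has at least one true literal under this assignment.
So p1=0, p2=1, p3=1, p4=1, p5=1, p6=0, p7=1 is a satisfying assignment.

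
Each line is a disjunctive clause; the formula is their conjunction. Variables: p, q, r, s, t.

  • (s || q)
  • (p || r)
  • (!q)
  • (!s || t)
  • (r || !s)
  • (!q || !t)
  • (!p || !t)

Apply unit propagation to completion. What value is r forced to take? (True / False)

(!q) is a unit clause: q = False.
In (q || s), q is now false; s must hold, so s = True.
(t || !s) with s = True leaves only t, so t = True.
(!s || r) with s = True leaves only r, so r = True.

True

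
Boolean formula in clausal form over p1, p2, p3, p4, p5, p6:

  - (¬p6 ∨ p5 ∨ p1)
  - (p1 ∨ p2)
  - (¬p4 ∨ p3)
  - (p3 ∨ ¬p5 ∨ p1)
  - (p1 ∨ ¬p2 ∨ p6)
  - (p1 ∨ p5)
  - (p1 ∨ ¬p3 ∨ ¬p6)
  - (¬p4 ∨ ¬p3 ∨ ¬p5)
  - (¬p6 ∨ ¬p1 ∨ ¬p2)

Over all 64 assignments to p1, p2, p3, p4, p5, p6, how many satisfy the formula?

15

Split on p1, then p3.
  p1=1, p3=1: 9 of the 16 assignments to (p2,p4,p5,p6) work.
  p1=1, p3=0: p5 free; 3 ways for (p2,p4,p6) × 2^1 = 6.
  p1=0, p3=1: a clause becomes empty — 0.
  p1=0, p3=0: a clause becomes empty — 0.
Total: 9 + 6 + 0 + 0 = 15.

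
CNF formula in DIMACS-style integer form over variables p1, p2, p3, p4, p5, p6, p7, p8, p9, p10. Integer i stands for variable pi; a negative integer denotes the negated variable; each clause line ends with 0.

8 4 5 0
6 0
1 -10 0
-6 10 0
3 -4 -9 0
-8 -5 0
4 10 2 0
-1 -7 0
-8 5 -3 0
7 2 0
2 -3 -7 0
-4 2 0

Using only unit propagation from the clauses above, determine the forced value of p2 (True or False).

True

Unit clause (p6) sets p6 = True.
(NOT p6 OR p10) with p6 = True leaves only p10, so p10 = True.
(NOT p10 OR p1): since p10 = True, the clause reduces to (p1). p1 = True.
From (NOT p1 OR NOT p7) and p1 = True: p7 = False.
(p7 OR p2) with p7 = False leaves only p2, so p2 = True.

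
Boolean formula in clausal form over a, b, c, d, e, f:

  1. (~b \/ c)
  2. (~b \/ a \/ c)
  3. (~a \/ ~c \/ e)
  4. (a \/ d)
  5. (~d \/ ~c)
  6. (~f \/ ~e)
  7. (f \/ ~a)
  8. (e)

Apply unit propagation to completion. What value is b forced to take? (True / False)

False

(e) stands alone — e = True.
From (~f \/ ~e) and e = True: f = False.
(f \/ ~a): since f = False, the clause reduces to (~a). a = False.
From (d \/ a) and a = False: d = True.
(~c \/ ~d): since d = True, the clause reduces to (~c). c = False.
(~b \/ c) with c = False leaves only ~b, so b = False.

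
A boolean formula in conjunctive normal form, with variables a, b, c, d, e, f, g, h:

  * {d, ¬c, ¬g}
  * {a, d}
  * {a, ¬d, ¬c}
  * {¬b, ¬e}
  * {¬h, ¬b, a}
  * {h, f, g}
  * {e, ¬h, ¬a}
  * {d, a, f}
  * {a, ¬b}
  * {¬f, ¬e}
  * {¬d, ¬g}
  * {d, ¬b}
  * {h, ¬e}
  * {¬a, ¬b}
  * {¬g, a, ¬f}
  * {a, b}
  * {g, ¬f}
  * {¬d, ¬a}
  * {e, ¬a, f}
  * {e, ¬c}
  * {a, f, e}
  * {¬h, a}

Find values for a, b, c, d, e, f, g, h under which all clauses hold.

a=True, b=False, c=True, d=False, e=True, f=False, g=False, h=True

Check each clause:
  1. {¬g, d, ¬c} — ¬g is true.
  2. {a, d} — a is true.
  3. {¬d, a, ¬c} — a is true.
  4. {¬b, ¬e} — ¬b is true.
  5. {¬b, ¬h, a} — a is true.
  6. {h, g, f} — h is true.
  7. {e, ¬h, ¬a} — e is true.
  8. {d, f, a} — a is true.
  9. {a, ¬b} — a is true.
  10. {¬e, ¬f} — ¬f is true.
  11. {¬d, ¬g} — ¬g is true.
  12. {¬b, d} — ¬b is true.
  13. {h, ¬e} — h is true.
  14. {¬a, ¬b} — ¬b is true.
  15. {¬g, ¬f, a} — a is true.
  16. {b, a} — a is true.
  17. {g, ¬f} — ¬f is true.
  18. {¬a, ¬d} — ¬d is true.
  19. {¬a, e, f} — e is true.
  20. {¬c, e} — e is true.
  21. {e, a, f} — a is true.
  22. {a, ¬h} — a is true.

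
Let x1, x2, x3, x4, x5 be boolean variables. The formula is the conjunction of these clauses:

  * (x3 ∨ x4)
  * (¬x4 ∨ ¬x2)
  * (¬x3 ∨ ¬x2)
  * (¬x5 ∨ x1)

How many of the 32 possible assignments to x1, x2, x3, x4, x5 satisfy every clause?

9

Case analysis on x2 and x3:
  x2=1, x3=1: a clause becomes empty — 0.
  x2=1, x3=0: a clause becomes empty — 0.
  x2=0, x3=1: x4 free; 3 ways for (x1,x5) × 2^1 = 6.
  x2=0, x3=0: remaining (x1,x4,x5) ∈ {(0,1,0); (1,1,0); (1,1,1)} — 3.
Total: 0 + 0 + 6 + 3 = 9.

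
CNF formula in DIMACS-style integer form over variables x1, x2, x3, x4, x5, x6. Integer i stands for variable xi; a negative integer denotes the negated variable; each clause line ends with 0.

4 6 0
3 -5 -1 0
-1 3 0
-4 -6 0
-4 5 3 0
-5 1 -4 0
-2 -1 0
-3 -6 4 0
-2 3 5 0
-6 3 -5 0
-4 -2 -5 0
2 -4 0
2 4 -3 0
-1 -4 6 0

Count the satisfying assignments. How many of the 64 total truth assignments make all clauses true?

2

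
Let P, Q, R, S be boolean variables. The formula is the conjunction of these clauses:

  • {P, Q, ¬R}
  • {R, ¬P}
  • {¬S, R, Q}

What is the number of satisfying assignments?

Split on R, then P.
  R=T, P=T: remaining (Q,S) ∈ {(F,F); (F,T); (T,F); (T,T)} — 4.
  R=T, P=F: remaining (Q,S) ∈ {(T,F); (T,T)} — 2.
  R=F, P=T: a clause becomes empty — 0.
  R=F, P=F: remaining (Q,S) ∈ {(F,F); (T,F); (T,T)} — 3.
Total: 4 + 2 + 0 + 3 = 9.

9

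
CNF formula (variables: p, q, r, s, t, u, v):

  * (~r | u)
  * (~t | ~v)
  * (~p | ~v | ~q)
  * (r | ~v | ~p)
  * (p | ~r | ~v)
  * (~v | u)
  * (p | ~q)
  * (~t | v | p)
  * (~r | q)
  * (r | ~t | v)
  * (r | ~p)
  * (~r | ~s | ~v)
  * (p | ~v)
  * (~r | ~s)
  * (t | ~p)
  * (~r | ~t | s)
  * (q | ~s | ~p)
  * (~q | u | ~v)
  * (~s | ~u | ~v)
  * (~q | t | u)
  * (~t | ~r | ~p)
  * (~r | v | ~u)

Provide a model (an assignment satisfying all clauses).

p = False, q = False, r = False, s = True, t = False, u = False, v = False

Branch on p: take p = False.
  then q is forced to False.
  then r is forced to False.
  then v is forced to False.
  then t is forced to False.
s, u are now unconstrained; take s = True, u = False.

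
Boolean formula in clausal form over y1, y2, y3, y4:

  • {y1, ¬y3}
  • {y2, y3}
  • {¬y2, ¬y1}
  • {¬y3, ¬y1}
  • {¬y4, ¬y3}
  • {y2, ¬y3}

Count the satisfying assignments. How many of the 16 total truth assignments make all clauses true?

Satisfying assignments:
  y1=0 y2=1 y3=0 y4=0
  y1=0 y2=1 y3=0 y4=1
Count: 2.

2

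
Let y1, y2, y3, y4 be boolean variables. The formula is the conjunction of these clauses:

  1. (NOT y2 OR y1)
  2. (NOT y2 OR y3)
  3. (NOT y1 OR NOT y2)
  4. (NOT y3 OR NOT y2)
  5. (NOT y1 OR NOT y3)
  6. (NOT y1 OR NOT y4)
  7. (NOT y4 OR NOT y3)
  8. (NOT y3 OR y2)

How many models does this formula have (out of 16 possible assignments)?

The models are:
  y1=0 y2=0 y3=0 y4=0
  y1=0 y2=0 y3=0 y4=1
  y1=1 y2=0 y3=0 y4=0
Count: 3.

3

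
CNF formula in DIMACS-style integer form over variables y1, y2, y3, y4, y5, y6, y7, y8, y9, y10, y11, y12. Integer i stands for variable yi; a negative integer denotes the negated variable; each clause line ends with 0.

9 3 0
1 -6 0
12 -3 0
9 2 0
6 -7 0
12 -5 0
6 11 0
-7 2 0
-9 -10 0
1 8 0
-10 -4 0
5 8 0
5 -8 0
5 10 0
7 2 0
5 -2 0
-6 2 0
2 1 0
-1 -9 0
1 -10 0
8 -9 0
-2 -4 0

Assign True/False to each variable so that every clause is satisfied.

y1 = T, y2 = T, y3 = T, y4 = F, y5 = T, y6 = F, y7 = F, y8 = F, y9 = F, y10 = T, y11 = T, y12 = T

Pure literal: y4 appears only negated; assign y4 = False.
y11 occurs only positively in the remaining clauses — set y11 = True.
Set y1 = True and propagate.
  then y9 is forced to False.
  then y3 is forced to True.
  then y12 is forced to True.
  then y2 is forced to True.
  then y5 is forced to True.
Set y6 = False and propagate.
  then y7 is forced to False.
y8, y10 are now unconstrained; take y8 = False, y10 = True.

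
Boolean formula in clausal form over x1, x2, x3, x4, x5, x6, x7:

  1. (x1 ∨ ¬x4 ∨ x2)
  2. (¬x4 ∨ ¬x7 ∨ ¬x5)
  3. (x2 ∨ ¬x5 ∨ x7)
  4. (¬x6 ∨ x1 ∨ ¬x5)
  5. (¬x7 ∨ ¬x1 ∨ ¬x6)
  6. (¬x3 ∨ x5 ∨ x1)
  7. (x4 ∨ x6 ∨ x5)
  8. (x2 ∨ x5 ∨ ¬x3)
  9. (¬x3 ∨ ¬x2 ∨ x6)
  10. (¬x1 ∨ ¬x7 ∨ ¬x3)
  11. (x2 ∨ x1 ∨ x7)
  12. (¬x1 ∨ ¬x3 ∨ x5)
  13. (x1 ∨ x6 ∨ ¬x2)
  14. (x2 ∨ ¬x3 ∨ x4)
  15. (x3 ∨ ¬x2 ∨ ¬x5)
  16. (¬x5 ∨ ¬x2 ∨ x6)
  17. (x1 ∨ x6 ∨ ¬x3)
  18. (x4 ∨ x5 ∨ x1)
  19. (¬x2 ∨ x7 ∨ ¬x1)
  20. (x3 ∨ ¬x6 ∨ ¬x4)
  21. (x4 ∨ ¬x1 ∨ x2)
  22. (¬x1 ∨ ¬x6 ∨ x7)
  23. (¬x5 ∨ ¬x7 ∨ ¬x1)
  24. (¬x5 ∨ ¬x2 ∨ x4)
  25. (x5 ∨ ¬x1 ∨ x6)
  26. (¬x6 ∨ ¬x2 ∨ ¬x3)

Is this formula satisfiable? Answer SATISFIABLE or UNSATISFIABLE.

Set x1 = False and propagate.
For the remaining variables, x2 = False, x3 = False, x4 = False, x5 = True, x6 = False, x7 = True works.
Every clause has at least one true literal under this assignment.
So x1 = 0  x2 = 0  x3 = 0  x4 = 0  x5 = 1  x6 = 0  x7 = 1 is a satisfying assignment.

SATISFIABLE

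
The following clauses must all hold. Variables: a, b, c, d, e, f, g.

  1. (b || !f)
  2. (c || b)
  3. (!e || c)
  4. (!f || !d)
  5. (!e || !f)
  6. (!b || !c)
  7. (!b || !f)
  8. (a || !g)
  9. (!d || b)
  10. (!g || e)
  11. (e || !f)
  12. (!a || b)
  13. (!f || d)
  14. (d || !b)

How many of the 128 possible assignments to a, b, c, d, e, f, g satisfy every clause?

4

The models are:
  a=F b=F c=T d=F e=F f=F g=F
  a=F b=F c=T d=F e=T f=F g=F
  a=F b=T c=F d=T e=F f=F g=F
  a=T b=T c=F d=T e=F f=F g=F
Count: 4.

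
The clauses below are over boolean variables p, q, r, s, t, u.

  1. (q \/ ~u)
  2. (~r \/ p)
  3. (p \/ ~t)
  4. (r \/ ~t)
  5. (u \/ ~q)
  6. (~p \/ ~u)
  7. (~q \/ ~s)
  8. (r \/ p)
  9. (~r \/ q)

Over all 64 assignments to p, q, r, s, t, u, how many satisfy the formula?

The models are:
  p=1 q=0 r=0 s=0 t=0 u=0
  p=1 q=0 r=0 s=1 t=0 u=0
Count: 2.

2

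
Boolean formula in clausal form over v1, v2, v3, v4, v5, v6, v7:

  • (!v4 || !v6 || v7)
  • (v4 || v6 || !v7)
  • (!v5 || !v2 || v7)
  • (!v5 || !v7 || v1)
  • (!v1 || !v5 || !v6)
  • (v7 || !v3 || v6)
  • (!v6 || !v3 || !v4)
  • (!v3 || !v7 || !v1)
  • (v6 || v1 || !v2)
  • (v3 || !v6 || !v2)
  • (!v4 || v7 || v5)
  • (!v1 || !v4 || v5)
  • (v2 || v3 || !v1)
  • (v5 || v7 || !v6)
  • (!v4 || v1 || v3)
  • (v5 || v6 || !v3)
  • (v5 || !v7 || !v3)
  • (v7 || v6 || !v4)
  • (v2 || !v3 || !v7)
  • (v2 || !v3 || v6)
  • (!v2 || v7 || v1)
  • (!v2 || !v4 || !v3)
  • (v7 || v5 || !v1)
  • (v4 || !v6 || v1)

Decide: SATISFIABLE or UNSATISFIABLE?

Try v1 = True.
The remaining clauses are satisfied by v2 = True, v3 = False, v4 = True, v5 = True, v6 = False, v7 = True.
Every clause has at least one true literal under this assignment.
So v1 = 1, v2 = 1, v3 = 0, v4 = 1, v5 = 1, v6 = 0, v7 = 1 is a satisfying assignment.

SATISFIABLE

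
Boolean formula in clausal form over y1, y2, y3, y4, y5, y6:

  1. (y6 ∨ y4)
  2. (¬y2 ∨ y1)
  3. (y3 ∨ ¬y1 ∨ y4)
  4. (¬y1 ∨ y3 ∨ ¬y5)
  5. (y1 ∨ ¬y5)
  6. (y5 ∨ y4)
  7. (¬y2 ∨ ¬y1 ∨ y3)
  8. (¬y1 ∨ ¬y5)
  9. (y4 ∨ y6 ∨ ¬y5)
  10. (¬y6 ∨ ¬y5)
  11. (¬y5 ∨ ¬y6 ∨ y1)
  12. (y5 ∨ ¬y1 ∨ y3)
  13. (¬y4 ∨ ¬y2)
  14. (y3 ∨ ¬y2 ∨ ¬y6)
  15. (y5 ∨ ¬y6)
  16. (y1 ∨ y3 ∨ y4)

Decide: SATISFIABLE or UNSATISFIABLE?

SATISFIABLE

y2 occurs only negated in the remaining clauses — set y2 = False.
Pure literal: y3 appears only positively; assign y3 = True.
Branch on y1: take y1 = True.
  then y5 is forced to False.
  then y4 is forced to True.
  then y6 is forced to False.
So y1 = 1  y2 = 0  y3 = 1  y4 = 1  y5 = 0  y6 = 0 is a satisfying assignment.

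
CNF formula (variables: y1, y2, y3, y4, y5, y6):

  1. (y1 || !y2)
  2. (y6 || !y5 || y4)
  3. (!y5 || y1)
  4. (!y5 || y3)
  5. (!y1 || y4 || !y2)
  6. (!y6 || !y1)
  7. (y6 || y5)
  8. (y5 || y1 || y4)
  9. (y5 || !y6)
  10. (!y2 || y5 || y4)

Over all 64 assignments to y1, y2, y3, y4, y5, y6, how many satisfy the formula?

2

The models are:
  y1=1 y2=0 y3=1 y4=1 y5=1 y6=0
  y1=1 y2=1 y3=1 y4=1 y5=1 y6=0
That's 2 in total.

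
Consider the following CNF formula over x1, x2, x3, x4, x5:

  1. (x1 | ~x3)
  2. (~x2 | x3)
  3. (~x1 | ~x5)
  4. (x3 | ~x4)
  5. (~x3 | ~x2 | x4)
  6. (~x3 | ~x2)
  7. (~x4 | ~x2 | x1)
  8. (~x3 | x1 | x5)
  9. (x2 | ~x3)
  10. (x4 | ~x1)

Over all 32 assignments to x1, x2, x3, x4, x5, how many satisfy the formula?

The models are:
  x1=F x2=F x3=F x4=F x5=F
  x1=F x2=F x3=F x4=F x5=T
Count: 2.

2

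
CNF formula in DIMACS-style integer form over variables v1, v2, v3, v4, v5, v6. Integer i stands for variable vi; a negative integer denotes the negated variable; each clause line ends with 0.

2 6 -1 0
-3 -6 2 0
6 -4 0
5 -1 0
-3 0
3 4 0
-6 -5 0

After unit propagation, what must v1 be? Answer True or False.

(!v3) stands alone — v3 = False.
In (v4 || v3), v3 is now false; v4 must hold, so v4 = True.
In (v6 || !v4), !v4 is now false; v6 must hold, so v6 = True.
In (!v6 || !v5), !v6 is now false; !v5 must hold, so v5 = False.
(v5 || !v1): since v5 = False, the clause reduces to (!v1). v1 = False.

False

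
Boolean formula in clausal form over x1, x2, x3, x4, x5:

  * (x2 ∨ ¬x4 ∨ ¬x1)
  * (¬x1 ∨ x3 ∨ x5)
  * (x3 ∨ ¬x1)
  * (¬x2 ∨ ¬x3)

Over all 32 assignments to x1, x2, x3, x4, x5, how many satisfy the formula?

14

Split on x1, then x3.
  x1=1, x3=1: remaining (x2,x4,x5) ∈ {(0,0,0); (0,0,1)} — 2.
  x1=1, x3=0: a clause becomes empty — 0.
  x1=0, x3=1: remaining (x2,x4,x5) ∈ {(0,0,0); (0,0,1); (0,1,0); (0,1,1)} — 4.
  x1=0, x3=0: x2, x4, x5 free → 2^3 = 8.
Total: 2 + 0 + 4 + 8 = 14.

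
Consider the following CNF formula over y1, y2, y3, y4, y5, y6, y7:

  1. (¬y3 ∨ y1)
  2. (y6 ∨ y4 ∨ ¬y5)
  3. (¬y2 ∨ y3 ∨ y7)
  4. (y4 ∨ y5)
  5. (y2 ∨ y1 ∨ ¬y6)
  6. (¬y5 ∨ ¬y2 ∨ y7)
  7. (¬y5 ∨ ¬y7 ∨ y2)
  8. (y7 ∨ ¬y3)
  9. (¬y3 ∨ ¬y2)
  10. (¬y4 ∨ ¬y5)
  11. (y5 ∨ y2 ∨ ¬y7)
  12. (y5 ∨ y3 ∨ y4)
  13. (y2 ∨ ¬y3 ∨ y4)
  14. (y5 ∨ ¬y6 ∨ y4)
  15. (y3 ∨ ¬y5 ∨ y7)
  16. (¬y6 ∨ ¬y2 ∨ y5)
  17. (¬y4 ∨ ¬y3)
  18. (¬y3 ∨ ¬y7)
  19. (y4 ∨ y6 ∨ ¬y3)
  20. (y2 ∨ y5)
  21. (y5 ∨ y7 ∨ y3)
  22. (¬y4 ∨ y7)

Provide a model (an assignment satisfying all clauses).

y1 = False, y2 = True, y3 = False, y4 = True, y5 = False, y6 = False, y7 = True

Try y1 = False.
  then y3 is forced to False.
For the remaining variables, y2 = True, y4 = True, y5 = False, y6 = False, y7 = True works.
Check each clause:
  1. (¬y3 ∨ y1) — ¬y3 is true.
  2. (y4 ∨ ¬y5 ∨ y6) — ¬y5 is true.
  3. (¬y2 ∨ y3 ∨ y7) — y7 is true.
  4. (y4 ∨ y5) — y4 is true.
  5. (y2 ∨ y1 ∨ ¬y6) — y2 is true.
  6. (¬y5 ∨ ¬y2 ∨ y7) — ¬y5 is true.
  7. (¬y5 ∨ ¬y7 ∨ y2) — y2 is true.
  8. (y7 ∨ ¬y3) — ¬y3 is true.
  9. (¬y3 ∨ ¬y2) — ¬y3 is true.
  10. (¬y4 ∨ ¬y5) — ¬y5 is true.
  11. (y2 ∨ ¬y7 ∨ y5) — y2 is true.
  12. (y3 ∨ y5 ∨ y4) — y4 is true.
  13. (y2 ∨ ¬y3 ∨ y4) — y2 is true.
  14. (y4 ∨ y5 ∨ ¬y6) — ¬y6 is true.
  15. (y7 ∨ y3 ∨ ¬y5) — ¬y5 is true.
  16. (¬y2 ∨ y5 ∨ ¬y6) — ¬y6 is true.
  17. (¬y4 ∨ ¬y3) — ¬y3 is true.
  18. (¬y7 ∨ ¬y3) — ¬y3 is true.
  19. (¬y3 ∨ y4 ∨ y6) — y4 is true.
  20. (y5 ∨ y2) — y2 is true.
  21. (y3 ∨ y5 ∨ y7) — y7 is true.
  22. (y7 ∨ ¬y4) — y7 is true.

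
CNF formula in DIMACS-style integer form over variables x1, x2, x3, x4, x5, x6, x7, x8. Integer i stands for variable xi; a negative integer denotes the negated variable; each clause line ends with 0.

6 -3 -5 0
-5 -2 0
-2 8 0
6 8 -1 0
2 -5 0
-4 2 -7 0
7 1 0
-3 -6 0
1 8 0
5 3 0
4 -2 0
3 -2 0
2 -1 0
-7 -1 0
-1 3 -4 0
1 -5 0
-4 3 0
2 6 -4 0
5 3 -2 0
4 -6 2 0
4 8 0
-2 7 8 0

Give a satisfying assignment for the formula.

x1 = T, x2 = T, x3 = T, x4 = T, x5 = F, x6 = F, x7 = F, x8 = T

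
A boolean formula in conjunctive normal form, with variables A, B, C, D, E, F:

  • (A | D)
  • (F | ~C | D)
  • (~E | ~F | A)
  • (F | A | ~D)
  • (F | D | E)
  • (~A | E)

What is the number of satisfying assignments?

Split on A, then D.
  A=T, D=T: forces E=T; B, C, F free → 2^3 = 8.
  A=T, D=F: B free; 3 ways for (C,E,F) × 2^1 = 6.
  A=F, D=T: remaining (B,C,E,F) ∈ {(F,F,F,T); (F,T,F,T); (T,F,F,T); (T,T,F,T)} — 4.
  A=F, D=F: a clause becomes empty — 0.
Total: 8 + 6 + 4 + 0 = 18.

18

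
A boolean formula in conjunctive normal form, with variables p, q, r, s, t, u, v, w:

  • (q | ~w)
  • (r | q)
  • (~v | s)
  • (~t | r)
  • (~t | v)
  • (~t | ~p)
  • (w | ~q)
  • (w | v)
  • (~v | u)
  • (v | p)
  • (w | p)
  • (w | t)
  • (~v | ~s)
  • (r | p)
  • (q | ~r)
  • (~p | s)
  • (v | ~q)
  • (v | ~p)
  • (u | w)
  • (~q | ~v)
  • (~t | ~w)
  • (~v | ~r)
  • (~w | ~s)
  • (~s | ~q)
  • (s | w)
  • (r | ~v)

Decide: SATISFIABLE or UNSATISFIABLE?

v = True:
  propagation gives s=True; an empty clause results — contradiction.
v = False:
  propagation gives t=False, w=True, q=True; an empty clause results — contradiction.
Every branch closes, so no satisfying assignment exists.

UNSATISFIABLE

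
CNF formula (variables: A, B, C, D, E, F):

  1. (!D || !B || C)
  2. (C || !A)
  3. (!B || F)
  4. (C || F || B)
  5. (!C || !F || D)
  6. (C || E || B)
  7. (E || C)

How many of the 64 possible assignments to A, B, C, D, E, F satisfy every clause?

19

Case analysis on C and B:
  C=T, B=T: remaining (A,D,E,F) ∈ {(F,T,F,T); (F,T,T,T); (T,T,F,T); (T,T,T,T)} — 4.
  C=T, B=F: A, E free; 3 ways for (D,F) × 2^2 = 12.
  C=F, B=T: remaining (A,D,E,F) ∈ {(F,F,T,T)} — 1.
  C=F, B=F: remaining (A,D,E,F) ∈ {(F,F,T,T); (F,T,T,T)} — 2.
Total: 4 + 12 + 1 + 2 = 19.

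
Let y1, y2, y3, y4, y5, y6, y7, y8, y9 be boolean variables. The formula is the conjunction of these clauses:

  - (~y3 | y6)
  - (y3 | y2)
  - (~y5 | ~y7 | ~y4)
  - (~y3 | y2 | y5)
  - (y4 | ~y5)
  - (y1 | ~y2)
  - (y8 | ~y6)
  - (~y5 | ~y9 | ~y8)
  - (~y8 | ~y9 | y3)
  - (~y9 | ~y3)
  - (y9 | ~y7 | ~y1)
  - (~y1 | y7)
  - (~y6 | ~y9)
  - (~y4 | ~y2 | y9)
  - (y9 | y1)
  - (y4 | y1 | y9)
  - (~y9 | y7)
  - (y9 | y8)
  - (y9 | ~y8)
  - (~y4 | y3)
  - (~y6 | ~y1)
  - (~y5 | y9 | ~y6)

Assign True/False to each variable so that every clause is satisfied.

y1=True  y2=True  y3=False  y4=False  y5=False  y6=False  y7=True  y8=False  y9=True

Check each clause:
  1. (y6 | ~y3) — ~y3 is true.
  2. (y3 | y2) — y2 is true.
  3. (~y4 | ~y7 | ~y5) — ~y5 is true.
  4. (y2 | ~y3 | y5) — ~y3 is true.
  5. (y4 | ~y5) — ~y5 is true.
  6. (y1 | ~y2) — y1 is true.
  7. (y8 | ~y6) — ~y6 is true.
  8. (~y9 | ~y8 | ~y5) — ~y8 is true.
  9. (y3 | ~y8 | ~y9) — ~y8 is true.
  10. (~y3 | ~y9) — ~y3 is true.
  11. (y9 | ~y1 | ~y7) — y9 is true.
  12. (y7 | ~y1) — y7 is true.
  13. (~y6 | ~y9) — ~y6 is true.
  14. (y9 | ~y2 | ~y4) — y9 is true.
  15. (y9 | y1) — y9 is true.
  16. (y4 | y9 | y1) — y1 is true.
  17. (y7 | ~y9) — y7 is true.
  18. (y8 | y9) — y9 is true.
  19. (~y8 | y9) — ~y8 is true.
  20. (y3 | ~y4) — ~y4 is true.
  21. (~y1 | ~y6) — ~y6 is true.
  22. (~y5 | y9 | ~y6) — y9 is true.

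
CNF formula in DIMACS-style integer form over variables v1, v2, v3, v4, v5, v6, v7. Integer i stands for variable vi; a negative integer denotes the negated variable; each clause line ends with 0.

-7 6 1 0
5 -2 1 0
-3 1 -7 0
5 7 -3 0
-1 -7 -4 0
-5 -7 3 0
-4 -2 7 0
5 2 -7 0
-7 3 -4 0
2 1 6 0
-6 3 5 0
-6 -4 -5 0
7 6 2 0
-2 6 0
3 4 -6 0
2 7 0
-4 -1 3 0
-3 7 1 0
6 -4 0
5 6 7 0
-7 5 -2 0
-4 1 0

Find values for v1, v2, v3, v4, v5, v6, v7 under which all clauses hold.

v1=1, v2=1, v3=1, v4=0, v5=1, v6=1, v7=0

Branch on v1: take v1 = True.
For the remaining variables, v2 = True, v3 = True, v4 = False, v5 = True, v6 = True, v7 = False works.
Every clause has at least one true literal under this assignment.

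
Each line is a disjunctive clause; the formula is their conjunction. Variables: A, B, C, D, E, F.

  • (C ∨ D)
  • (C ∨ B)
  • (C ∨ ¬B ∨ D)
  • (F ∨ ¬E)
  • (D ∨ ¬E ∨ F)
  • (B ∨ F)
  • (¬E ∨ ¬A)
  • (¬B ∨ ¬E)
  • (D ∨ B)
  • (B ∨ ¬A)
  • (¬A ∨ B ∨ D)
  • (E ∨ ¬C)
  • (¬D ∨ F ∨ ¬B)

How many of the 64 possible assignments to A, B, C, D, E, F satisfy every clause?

3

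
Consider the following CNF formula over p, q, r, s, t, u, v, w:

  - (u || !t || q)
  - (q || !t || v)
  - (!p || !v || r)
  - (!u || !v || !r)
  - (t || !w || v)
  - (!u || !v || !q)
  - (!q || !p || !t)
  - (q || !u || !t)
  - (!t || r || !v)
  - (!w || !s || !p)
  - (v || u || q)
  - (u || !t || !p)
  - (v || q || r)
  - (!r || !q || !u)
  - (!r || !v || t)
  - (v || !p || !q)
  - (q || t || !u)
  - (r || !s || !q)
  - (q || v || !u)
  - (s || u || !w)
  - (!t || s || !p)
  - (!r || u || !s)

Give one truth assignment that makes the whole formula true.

p = F  q = T  r = T  s = F  t = T  u = F  v = F  w = F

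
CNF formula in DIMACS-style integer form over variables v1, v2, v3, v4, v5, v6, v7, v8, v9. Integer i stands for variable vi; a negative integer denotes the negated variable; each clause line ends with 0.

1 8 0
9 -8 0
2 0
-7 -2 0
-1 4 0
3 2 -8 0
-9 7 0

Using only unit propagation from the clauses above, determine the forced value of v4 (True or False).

True

Unit clause (v2) sets v2 = True.
From (~v2 \/ ~v7) and v2 = True: v7 = False.
(~v9 \/ v7) with v7 = False leaves only ~v9, so v9 = False.
(~v8 \/ v9) with v9 = False leaves only ~v8, so v8 = False.
In (v1 \/ v8), v8 is now false; v1 must hold, so v1 = True.
(v4 \/ ~v1) with v1 = True leaves only v4, so v4 = True.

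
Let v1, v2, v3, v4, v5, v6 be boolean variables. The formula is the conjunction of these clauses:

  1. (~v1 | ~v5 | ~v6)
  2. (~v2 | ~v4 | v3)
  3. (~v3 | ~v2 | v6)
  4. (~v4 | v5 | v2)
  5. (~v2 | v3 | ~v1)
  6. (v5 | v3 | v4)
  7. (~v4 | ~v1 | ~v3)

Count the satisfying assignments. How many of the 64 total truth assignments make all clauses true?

22

Case analysis on v3 and v2:
  v3=1, v2=1: 5 of the 16 assignments to (v1,v4,v5,v6) work.
  v3=1, v2=0: 9 of the 16 assignments to (v1,v4,v5,v6) work.
  v3=0, v2=1: remaining (v1,v4,v5,v6) ∈ {(0,0,1,0); (0,0,1,1)} — 2.
  v3=0, v2=0: v4 free; 3 ways for (v1,v5,v6) × 2^1 = 6.
Total: 5 + 9 + 2 + 6 = 22.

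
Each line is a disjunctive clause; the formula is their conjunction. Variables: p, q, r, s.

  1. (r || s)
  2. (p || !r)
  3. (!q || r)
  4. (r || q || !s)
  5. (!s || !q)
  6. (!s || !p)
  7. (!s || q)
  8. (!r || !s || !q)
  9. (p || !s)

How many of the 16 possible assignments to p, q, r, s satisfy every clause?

The models are:
  p=T q=F r=T s=F
  p=T q=T r=T s=F
Count: 2.

2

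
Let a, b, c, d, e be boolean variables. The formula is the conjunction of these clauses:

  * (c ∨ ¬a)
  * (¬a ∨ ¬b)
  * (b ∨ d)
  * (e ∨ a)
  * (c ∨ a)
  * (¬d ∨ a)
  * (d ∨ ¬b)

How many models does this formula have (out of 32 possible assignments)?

2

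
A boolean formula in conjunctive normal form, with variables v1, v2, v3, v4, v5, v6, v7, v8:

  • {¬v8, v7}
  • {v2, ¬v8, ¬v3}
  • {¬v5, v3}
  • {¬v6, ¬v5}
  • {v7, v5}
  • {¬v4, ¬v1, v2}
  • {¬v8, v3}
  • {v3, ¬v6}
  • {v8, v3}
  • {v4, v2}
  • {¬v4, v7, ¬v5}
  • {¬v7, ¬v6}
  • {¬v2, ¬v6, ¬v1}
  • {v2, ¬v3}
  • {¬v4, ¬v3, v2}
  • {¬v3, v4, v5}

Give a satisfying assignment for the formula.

v1=False  v2=True  v3=True  v4=True  v5=False  v6=False  v7=True  v8=False

Check each clause:
  1. {¬v8, v7} — ¬v8 is true.
  2. {v2, ¬v3, ¬v8} — ¬v8 is true.
  3. {v3, ¬v5} — v3 is true.
  4. {¬v5, ¬v6} — ¬v6 is true.
  5. {v5, v7} — v7 is true.
  6. {¬v1, ¬v4, v2} — v2 is true.
  7. {v3, ¬v8} — ¬v8 is true.
  8. {¬v6, v3} — ¬v6 is true.
  9. {v8, v3} — v3 is true.
  10. {v2, v4} — v2 is true.
  11. {¬v4, v7, ¬v5} — ¬v5 is true.
  12. {¬v7, ¬v6} — ¬v6 is true.
  13. {¬v2, ¬v1, ¬v6} — ¬v6 is true.
  14. {¬v3, v2} — v2 is true.
  15. {v2, ¬v3, ¬v4} — v2 is true.
  16. {¬v3, v4, v5} — v4 is true.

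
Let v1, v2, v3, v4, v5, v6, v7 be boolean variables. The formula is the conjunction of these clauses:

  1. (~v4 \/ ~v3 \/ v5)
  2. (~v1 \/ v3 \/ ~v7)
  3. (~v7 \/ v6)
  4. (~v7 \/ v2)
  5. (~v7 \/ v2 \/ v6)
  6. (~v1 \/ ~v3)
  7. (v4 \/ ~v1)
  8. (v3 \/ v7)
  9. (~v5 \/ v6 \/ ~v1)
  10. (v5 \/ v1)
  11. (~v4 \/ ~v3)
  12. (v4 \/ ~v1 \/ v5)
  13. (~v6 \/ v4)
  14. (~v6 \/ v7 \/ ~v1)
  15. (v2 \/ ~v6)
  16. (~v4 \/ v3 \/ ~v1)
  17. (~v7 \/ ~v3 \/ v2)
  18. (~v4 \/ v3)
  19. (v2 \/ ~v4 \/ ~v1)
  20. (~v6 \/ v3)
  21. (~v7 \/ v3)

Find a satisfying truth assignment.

v1=0  v2=0  v3=1  v4=0  v5=1  v6=0  v7=0

Set v1 = False and propagate.
  then v5 is forced to True.
Branch on v2: take v2 = False.
  then v7 is forced to False.
  then v3 is forced to True.
  then v4 is forced to False.
  then v6 is forced to False.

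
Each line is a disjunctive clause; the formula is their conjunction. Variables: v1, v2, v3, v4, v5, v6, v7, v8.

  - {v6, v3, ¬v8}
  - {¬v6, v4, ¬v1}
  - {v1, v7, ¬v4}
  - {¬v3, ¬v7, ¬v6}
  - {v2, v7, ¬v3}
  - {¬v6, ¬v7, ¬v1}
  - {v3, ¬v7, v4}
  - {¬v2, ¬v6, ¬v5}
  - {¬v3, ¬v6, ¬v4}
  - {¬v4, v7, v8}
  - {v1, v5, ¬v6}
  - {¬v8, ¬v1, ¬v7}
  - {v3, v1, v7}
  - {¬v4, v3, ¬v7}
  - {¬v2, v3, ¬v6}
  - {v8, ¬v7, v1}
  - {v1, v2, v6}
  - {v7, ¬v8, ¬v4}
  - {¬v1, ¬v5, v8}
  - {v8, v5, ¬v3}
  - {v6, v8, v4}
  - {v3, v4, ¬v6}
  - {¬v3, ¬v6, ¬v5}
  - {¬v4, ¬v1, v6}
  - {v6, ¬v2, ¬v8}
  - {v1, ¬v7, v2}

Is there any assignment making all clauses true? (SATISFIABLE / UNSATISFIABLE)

UNSATISFIABLE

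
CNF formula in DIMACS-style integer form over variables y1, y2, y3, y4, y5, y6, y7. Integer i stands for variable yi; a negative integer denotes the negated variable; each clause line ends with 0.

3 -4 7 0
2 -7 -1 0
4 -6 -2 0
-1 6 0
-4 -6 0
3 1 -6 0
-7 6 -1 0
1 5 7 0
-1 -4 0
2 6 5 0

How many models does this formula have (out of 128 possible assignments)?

25

Split on y1, then y6.
  y1=1, y6=1: remaining (y2,y3,y4,y5,y7) ∈ {(0,0,0,0,0); (0,0,0,1,0); (0,1,0,0,0); (0,1,0,1,0)} — 4.
  y1=1, y6=0: a clause becomes empty — 0.
  y1=0, y6=1: remaining (y2,y3,y4,y5,y7) ∈ {(0,1,0,0,1); (0,1,0,1,0); (0,1,0,1,1)} — 3.
  y1=0, y6=0: 18 of the 32 assignments to (y2,y3,y4,y5,y7) work.
Total: 4 + 0 + 3 + 18 = 25.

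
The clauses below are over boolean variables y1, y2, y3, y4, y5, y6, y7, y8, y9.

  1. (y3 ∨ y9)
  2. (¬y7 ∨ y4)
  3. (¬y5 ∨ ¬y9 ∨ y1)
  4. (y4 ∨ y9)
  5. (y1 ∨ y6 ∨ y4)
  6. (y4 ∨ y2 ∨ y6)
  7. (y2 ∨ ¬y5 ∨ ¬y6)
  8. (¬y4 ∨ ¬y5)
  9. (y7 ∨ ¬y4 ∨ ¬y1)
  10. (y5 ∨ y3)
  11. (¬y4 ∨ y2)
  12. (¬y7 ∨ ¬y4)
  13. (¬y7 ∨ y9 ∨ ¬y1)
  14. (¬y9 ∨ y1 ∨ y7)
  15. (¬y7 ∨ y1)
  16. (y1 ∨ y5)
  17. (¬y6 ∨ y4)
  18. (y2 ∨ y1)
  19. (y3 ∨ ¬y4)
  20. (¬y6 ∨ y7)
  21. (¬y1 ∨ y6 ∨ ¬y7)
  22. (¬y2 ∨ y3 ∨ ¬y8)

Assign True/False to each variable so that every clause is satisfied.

y1=True, y2=True, y3=True, y4=False, y5=False, y6=False, y7=False, y8=True, y9=True

y3 occurs only positively in the remaining clauses — set y3 = True.
Set y1 = True and propagate.
For the remaining variables, y2 = True, y4 = False, y5 = False, y6 = False, y7 = False, y8 = True, y9 = True works.
Every clause has at least one true literal under this assignment.
Check each clause:
  1. (y3 ∨ y9) — y9 is true.
  2. (y4 ∨ ¬y7) — ¬y7 is true.
  3. (y1 ∨ ¬y9 ∨ ¬y5) — y1 is true.
  4. (y4 ∨ y9) — y9 is true.
  5. (y1 ∨ y4 ∨ y6) — y1 is true.
  6. (y4 ∨ y2 ∨ y6) — y2 is true.
  7. (y2 ∨ ¬y6 ∨ ¬y5) — ¬y6 is true.
  8. (¬y4 ∨ ¬y5) — ¬y5 is true.
  9. (¬y4 ∨ y7 ∨ ¬y1) — ¬y4 is true.
  10. (y5 ∨ y3) — y3 is true.
  11. (y2 ∨ ¬y4) — y2 is true.
  12. (¬y7 ∨ ¬y4) — ¬y7 is true.
  13. (¬y7 ∨ y9 ∨ ¬y1) — y9 is true.
  14. (¬y9 ∨ y1 ∨ y7) — y1 is true.
  15. (¬y7 ∨ y1) — ¬y7 is true.
  16. (y1 ∨ y5) — y1 is true.
  17. (¬y6 ∨ y4) — ¬y6 is true.
  18. (y2 ∨ y1) — y1 is true.
  19. (¬y4 ∨ y3) — y3 is true.
  20. (¬y6 ∨ y7) — ¬y6 is true.
  21. (y6 ∨ ¬y7 ∨ ¬y1) — ¬y7 is true.
  22. (y3 ∨ ¬y2 ∨ ¬y8) — y3 is true.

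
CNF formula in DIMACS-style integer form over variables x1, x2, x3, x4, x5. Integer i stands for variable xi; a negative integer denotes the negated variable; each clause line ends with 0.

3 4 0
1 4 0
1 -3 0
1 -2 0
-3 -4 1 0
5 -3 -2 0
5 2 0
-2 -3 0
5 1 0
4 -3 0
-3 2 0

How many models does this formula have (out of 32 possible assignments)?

4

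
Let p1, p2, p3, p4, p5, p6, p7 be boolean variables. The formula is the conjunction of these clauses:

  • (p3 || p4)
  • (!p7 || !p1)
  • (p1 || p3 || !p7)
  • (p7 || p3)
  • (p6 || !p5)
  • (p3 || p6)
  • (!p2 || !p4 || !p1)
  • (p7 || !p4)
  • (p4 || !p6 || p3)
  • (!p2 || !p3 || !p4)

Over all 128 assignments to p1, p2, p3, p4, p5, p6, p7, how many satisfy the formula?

21

Case analysis on p3 and p4:
  p3=1, p4=1: remaining (p1,p2,p5,p6,p7) ∈ {(0,0,0,0,1); (0,0,0,1,1); (0,0,1,1,1)} — 3.
  p3=1, p4=0: p2 free; 9 ways for (p1,p5,p6,p7) × 2^1 = 18.
  p3=0, p4=1: a clause becomes empty — 0.
  p3=0, p4=0: a clause becomes empty — 0.
Total: 3 + 18 + 0 + 0 = 21.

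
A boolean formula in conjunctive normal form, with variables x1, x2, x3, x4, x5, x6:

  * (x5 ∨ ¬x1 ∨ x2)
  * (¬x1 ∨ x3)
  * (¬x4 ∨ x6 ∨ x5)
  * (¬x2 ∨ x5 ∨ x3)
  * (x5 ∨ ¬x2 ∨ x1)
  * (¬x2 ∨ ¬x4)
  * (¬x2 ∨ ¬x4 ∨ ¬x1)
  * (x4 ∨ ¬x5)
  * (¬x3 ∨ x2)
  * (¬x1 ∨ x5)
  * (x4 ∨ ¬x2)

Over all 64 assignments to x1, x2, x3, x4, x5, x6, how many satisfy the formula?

The models are:
  x1=F x2=F x3=F x4=F x5=F x6=F
  x1=F x2=F x3=F x4=F x5=F x6=T
  x1=F x2=F x3=F x4=T x5=F x6=T
  x1=F x2=F x3=F x4=T x5=T x6=F
  x1=F x2=F x3=F x4=T x5=T x6=T
That's 5 in total.

5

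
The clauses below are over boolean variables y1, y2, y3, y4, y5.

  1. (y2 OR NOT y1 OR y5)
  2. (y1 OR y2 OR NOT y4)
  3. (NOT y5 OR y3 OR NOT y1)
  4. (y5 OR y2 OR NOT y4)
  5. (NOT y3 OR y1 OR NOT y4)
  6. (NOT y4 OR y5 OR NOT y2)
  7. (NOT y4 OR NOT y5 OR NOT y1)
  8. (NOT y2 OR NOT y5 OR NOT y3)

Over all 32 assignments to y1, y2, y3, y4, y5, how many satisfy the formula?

11

Split on y5, then y1.
  y5=1, y1=1: remaining (y2,y3,y4) ∈ {(0,1,0)} — 1.
  y5=1, y1=0: remaining (y2,y3,y4) ∈ {(0,0,0); (0,1,0); (1,0,0); (1,0,1)} — 4.
  y5=0, y1=1: remaining (y2,y3,y4) ∈ {(1,0,0); (1,1,0)} — 2.
  y5=0, y1=0: remaining (y2,y3,y4) ∈ {(0,0,0); (0,1,0); (1,0,0); (1,1,0)} — 4.
Total: 1 + 4 + 2 + 4 = 11.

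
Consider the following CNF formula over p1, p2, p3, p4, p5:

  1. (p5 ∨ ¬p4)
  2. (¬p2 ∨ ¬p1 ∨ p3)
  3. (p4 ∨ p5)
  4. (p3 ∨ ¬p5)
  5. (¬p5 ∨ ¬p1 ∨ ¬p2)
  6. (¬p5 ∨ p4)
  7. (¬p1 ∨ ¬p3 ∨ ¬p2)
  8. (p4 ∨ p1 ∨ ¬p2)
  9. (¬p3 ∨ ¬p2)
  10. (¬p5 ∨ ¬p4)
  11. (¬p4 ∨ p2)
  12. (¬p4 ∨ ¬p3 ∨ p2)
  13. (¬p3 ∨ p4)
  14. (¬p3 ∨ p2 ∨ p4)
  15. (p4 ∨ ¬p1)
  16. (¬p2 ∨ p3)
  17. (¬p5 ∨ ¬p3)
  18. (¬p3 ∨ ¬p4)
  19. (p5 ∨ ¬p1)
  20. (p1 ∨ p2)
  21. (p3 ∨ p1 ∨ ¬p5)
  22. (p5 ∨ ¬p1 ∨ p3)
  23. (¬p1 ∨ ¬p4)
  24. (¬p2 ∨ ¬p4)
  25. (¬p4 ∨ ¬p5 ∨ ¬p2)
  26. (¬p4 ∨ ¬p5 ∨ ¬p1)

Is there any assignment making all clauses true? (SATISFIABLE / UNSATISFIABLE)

UNSATISFIABLE

p4 = True:
  propagation gives p5=True; an empty clause results — contradiction.
p4 = False:
  propagation gives p5=True; an empty clause results — contradiction.
Every branch closes, so no satisfying assignment exists.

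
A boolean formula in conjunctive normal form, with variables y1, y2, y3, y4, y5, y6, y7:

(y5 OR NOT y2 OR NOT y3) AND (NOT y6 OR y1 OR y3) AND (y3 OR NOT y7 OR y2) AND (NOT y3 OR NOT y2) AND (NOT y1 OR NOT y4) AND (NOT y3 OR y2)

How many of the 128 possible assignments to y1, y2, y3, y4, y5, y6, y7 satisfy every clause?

24

Case analysis on y3 and y2:
  y3=1, y2=1: a clause becomes empty — 0.
  y3=1, y2=0: a clause becomes empty — 0.
  y3=0, y2=1: y5, y7 free; 4 ways for (y1,y4,y6) × 2^2 = 16.
  y3=0, y2=0: y5 free; 4 ways for (y1,y4,y6,y7) × 2^1 = 8.
Total: 0 + 0 + 16 + 8 = 24.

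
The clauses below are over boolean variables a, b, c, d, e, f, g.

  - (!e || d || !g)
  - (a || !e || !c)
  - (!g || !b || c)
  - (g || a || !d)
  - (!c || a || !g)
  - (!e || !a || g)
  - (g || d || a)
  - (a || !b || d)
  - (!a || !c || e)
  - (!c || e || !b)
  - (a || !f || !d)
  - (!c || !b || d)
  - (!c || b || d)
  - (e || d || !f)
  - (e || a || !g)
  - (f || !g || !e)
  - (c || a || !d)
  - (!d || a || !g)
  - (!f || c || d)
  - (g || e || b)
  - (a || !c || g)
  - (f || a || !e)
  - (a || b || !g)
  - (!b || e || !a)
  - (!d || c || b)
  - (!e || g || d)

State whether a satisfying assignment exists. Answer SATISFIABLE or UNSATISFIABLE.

Try a = True.
The remaining clauses are satisfied by b = True, c = True, d = True, e = True, f = True, g = True.
Every clause has at least one true literal under this assignment.
So a=True, b=True, c=True, d=True, e=True, f=True, g=True is a satisfying assignment.

SATISFIABLE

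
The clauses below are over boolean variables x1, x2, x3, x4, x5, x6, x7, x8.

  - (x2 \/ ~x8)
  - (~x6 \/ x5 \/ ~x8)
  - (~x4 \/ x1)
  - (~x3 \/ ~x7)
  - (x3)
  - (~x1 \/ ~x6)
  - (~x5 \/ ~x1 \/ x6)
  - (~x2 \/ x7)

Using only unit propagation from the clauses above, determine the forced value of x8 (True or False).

False

Unit clause (x3) sets x3 = True.
(~x3 \/ ~x7) with x3 = True leaves only ~x7, so x7 = False.
In (x7 \/ ~x2), x7 is now false; ~x2 must hold, so x2 = False.
(x2 \/ ~x8) with x2 = False leaves only ~x8, so x8 = False.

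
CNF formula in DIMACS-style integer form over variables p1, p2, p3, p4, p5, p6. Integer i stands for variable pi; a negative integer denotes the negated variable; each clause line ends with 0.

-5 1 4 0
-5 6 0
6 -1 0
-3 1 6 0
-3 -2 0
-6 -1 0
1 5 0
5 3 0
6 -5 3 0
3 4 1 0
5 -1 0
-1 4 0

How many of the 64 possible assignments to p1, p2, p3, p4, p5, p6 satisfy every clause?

3

Satisfying assignments:
  p1=F p2=F p3=F p4=T p5=T p6=T
  p1=F p2=F p3=T p4=T p5=T p6=T
  p1=F p2=T p3=F p4=T p5=T p6=T
That's 3 in total.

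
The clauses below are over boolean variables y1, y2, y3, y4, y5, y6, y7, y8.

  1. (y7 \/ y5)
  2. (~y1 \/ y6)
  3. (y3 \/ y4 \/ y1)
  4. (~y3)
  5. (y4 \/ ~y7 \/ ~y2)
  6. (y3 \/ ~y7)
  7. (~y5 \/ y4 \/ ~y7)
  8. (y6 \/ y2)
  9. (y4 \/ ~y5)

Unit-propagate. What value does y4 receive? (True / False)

True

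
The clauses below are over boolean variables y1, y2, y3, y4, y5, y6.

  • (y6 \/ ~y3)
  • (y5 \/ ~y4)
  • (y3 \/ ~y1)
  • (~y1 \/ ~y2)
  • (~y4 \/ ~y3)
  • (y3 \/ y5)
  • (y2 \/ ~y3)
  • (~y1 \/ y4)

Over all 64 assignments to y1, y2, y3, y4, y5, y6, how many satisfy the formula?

Case analysis on y3 and y1:
  y3=1, y1=1: a clause becomes empty — 0.
  y3=1, y1=0: remaining (y2,y4,y5,y6) ∈ {(1,0,0,1); (1,0,1,1)} — 2.
  y3=0, y1=1: a clause becomes empty — 0.
  y3=0, y1=0: forces y5=1; y2, y4, y6 free → 2^3 = 8.
Total: 0 + 2 + 0 + 8 = 10.

10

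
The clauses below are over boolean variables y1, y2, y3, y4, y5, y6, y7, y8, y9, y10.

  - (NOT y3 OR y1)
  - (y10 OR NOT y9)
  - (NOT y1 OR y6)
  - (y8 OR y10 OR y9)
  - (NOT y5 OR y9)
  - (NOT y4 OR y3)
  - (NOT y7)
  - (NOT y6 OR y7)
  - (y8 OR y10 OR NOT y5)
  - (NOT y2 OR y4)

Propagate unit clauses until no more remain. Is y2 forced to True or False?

(NOT y7) stands alone — y7 = False.
(NOT y6 OR y7) with y7 = False leaves only NOT y6, so y6 = False.
In (y6 OR NOT y1), y6 is now false; NOT y1 must hold, so y1 = False.
In (NOT y3 OR y1), y1 is now false; NOT y3 must hold, so y3 = False.
In (NOT y4 OR y3), y3 is now false; NOT y4 must hold, so y4 = False.
From (y4 OR NOT y2) and y4 = False: y2 = False.

False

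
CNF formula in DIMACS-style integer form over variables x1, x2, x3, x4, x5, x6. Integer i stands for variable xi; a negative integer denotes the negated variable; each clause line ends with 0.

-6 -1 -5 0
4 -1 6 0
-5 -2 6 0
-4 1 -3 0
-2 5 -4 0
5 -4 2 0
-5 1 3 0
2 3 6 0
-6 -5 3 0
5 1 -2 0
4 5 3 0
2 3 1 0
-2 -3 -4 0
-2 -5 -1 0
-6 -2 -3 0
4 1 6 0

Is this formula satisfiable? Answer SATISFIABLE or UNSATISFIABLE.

Set x1 = True and propagate.
Try x2 = False.
Try x3 = True.
For the remaining variables, x4 = True, x5 = True, x6 = False works.
So x1=True, x2=False, x3=True, x4=True, x5=True, x6=False is a satisfying assignment.

SATISFIABLE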